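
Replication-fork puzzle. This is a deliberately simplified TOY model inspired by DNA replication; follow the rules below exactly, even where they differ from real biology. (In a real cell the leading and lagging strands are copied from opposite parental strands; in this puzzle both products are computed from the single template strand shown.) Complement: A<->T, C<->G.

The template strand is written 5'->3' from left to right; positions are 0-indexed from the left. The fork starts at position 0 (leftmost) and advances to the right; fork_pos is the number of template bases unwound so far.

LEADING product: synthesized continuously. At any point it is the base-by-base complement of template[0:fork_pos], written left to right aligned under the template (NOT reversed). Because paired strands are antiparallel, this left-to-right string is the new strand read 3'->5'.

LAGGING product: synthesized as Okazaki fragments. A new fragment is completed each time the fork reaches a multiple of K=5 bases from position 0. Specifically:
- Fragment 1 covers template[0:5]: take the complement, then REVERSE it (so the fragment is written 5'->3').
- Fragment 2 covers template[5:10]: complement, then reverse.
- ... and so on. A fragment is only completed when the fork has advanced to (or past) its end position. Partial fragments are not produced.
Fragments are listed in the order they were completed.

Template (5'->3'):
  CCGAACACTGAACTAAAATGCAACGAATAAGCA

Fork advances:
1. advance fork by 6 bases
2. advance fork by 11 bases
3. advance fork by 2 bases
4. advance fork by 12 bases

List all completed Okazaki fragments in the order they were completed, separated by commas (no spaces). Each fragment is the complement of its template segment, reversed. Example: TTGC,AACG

Step 1: advance 6 -> fork_pos = 0 + 6 = 6. Reached multiple(s) of 5: 5 -> fragment 1 completed (1 total).
Step 2: advance 11 -> fork_pos = 6 + 11 = 17. Reached multiple(s) of 5: 10, 15 -> fragments 2-3 completed (3 total).
Step 3: advance 2 -> fork_pos = 17 + 2 = 19. Next multiple of 5 is 20 (not reached); still 3 fragment(s).
Step 4: advance 12 -> fork_pos = 19 + 12 = 31. Reached multiple(s) of 5: 20, 25, 30 -> fragments 4-6 completed (6 total).
Final fork_pos = 31, so 6 fragment(s) are complete. Build each: template segment -> complement -> reverse.
Fragment 1: template[0:5] = CCGAA -> complement GGCTT -> reversed TTCGG
Fragment 2: template[5:10] = CACTG -> complement GTGAC -> reversed CAGTG
Fragment 3: template[10:15] = AACTA -> complement TTGAT -> reversed TAGTT
Fragment 4: template[15:20] = AAATG -> complement TTTAC -> reversed CATTT
Fragment 5: template[20:25] = CAACG -> complement GTTGC -> reversed CGTTG
Fragment 6: template[25:30] = AATAA -> complement TTATT -> reversed TTATT

Answer: TTCGG,CAGTG,TAGTT,CATTT,CGTTG,TTATT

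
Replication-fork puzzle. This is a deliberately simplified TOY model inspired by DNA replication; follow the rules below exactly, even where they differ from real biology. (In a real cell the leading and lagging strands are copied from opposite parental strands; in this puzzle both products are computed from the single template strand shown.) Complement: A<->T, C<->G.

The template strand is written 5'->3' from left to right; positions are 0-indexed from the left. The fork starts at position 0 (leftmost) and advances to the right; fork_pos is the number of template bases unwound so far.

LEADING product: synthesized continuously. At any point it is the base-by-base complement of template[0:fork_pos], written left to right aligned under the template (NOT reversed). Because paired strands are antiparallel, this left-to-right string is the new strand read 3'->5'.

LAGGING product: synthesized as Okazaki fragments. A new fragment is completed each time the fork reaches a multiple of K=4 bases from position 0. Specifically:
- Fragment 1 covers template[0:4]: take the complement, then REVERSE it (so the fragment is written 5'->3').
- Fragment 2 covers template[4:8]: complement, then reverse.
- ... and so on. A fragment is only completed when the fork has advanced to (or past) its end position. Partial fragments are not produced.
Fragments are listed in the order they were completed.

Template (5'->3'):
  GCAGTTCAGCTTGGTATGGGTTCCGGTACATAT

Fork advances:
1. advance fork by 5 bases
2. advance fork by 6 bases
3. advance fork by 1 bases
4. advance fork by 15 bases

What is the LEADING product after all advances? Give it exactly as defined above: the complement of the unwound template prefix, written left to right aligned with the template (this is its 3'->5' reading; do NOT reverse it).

Step 1: advance 5 -> fork_pos = 0 + 5 = 5.
Step 2: advance 6 -> fork_pos = 5 + 6 = 11.
Step 3: advance 1 -> fork_pos = 11 + 1 = 12.
Step 4: advance 15 -> fork_pos = 12 + 15 = 27.
Unwound prefix: template[0:27] = GCAGTTCAGCTTGGTATGGGTTCCGGT
Complement it base by base (A<->T, C<->G), keeping left-to-right order:
  [0:5] GCAGT -> CGTCA
  [5:10] TCAGC -> AGTCG
  [10:15] TTGGT -> AACCA
  [15:20] ATGGG -> TACCC
  [20:25] TTCCG -> AAGGC
  [25:27] GT -> CA
Concatenate: CGTCAAGTCGAACCATACCCAAGGCCA (length 27; written aligned with the template, i.e. 3'->5').

Answer: CGTCAAGTCGAACCATACCCAAGGCCA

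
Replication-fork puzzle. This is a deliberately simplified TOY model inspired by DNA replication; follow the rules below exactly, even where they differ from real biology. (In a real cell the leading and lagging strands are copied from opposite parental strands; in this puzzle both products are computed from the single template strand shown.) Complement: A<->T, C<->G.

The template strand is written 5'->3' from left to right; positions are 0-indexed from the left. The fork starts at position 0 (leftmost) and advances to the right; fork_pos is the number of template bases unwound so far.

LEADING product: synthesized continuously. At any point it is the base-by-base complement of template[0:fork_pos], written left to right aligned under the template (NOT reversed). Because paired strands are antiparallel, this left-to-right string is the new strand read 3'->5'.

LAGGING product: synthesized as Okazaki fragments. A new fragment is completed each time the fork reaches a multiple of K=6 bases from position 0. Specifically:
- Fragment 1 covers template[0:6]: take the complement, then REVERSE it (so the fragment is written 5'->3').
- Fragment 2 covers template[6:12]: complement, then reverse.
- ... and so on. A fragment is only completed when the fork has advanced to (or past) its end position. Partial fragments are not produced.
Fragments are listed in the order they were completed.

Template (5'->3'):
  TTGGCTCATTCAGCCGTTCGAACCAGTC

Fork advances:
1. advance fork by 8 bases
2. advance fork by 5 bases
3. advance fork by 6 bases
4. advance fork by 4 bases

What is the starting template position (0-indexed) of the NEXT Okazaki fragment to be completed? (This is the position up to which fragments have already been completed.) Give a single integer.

Answer: 18

Derivation:
Step 1: advance 8 -> fork_pos = 0 + 8 = 8. Reached multiple(s) of 6: 6 -> fragment 1 completed (1 total).
Step 2: advance 5 -> fork_pos = 8 + 5 = 13. Reached multiple(s) of 6: 12 -> fragment 2 completed (2 total).
Step 3: advance 6 -> fork_pos = 13 + 6 = 19. Reached multiple(s) of 6: 18 -> fragment 3 completed (3 total).
Step 4: advance 4 -> fork_pos = 19 + 4 = 23. Next multiple of 6 is 24 (not reached); still 3 fragment(s).
3 fragment(s) completed, covering template[0:18] (3 x 6 = 18). The next fragment, fragment 4, covers template[18:24], so it starts at position 18.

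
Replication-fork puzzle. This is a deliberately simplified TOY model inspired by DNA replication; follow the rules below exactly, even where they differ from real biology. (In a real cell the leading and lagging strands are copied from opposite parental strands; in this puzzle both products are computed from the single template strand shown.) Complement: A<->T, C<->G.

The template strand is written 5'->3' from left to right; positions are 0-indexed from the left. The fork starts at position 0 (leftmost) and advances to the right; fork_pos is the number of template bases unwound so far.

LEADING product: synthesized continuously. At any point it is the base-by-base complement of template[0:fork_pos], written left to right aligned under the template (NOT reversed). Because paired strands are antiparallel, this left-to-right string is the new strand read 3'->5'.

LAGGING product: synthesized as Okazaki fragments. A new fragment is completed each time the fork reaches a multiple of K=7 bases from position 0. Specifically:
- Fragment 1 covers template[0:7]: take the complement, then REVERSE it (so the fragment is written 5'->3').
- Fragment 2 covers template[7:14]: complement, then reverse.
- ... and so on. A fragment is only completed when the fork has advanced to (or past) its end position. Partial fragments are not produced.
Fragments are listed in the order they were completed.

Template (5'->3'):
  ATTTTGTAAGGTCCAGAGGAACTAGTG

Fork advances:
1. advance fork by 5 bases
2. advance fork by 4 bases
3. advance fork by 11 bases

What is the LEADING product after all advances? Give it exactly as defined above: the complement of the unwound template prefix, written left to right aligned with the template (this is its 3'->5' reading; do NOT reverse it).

Step 1: advance 5 -> fork_pos = 0 + 5 = 5.
Step 2: advance 4 -> fork_pos = 5 + 4 = 9.
Step 3: advance 11 -> fork_pos = 9 + 11 = 20.
Unwound prefix: template[0:20] = ATTTTGTAAGGTCCAGAGGA
Complement it base by base (A<->T, C<->G), keeping left-to-right order:
  [0:5] ATTTT -> TAAAA
  [5:10] GTAAG -> CATTC
  [10:15] GTCCA -> CAGGT
  [15:20] GAGGA -> CTCCT
Concatenate: TAAAACATTCCAGGTCTCCT (length 20; written aligned with the template, i.e. 3'->5').

Answer: TAAAACATTCCAGGTCTCCT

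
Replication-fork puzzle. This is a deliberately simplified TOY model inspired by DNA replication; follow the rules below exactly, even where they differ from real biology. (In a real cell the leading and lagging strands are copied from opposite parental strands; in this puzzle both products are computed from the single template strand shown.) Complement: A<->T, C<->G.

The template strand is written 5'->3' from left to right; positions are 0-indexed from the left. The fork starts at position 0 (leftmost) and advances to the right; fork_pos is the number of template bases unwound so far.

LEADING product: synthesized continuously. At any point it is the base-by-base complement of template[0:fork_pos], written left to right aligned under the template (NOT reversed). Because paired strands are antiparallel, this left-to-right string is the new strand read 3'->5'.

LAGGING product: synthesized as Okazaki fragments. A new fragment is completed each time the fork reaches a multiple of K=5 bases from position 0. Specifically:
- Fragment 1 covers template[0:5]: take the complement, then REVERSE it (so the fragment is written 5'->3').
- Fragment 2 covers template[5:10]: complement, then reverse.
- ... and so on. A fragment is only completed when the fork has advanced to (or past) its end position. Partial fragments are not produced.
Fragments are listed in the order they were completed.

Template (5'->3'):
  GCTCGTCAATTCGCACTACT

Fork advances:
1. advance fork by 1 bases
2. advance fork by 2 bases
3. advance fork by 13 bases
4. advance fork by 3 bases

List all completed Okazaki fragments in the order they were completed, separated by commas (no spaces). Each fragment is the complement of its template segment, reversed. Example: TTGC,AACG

Step 1: advance 1 -> fork_pos = 0 + 1 = 1. Next multiple of 5 is 5 (not reached); still 0 fragment(s).
Step 2: advance 2 -> fork_pos = 1 + 2 = 3. Next multiple of 5 is 5 (not reached); still 0 fragment(s).
Step 3: advance 13 -> fork_pos = 3 + 13 = 16. Reached multiple(s) of 5: 5, 10, 15 -> fragments 1-3 completed (3 total).
Step 4: advance 3 -> fork_pos = 16 + 3 = 19. Next multiple of 5 is 20 (not reached); still 3 fragment(s).
Final fork_pos = 19, so 3 fragment(s) are complete. Build each: template segment -> complement -> reverse.
Fragment 1: template[0:5] = GCTCG -> complement CGAGC -> reversed CGAGC
Fragment 2: template[5:10] = TCAAT -> complement AGTTA -> reversed ATTGA
Fragment 3: template[10:15] = TCGCA -> complement AGCGT -> reversed TGCGA

Answer: CGAGC,ATTGA,TGCGA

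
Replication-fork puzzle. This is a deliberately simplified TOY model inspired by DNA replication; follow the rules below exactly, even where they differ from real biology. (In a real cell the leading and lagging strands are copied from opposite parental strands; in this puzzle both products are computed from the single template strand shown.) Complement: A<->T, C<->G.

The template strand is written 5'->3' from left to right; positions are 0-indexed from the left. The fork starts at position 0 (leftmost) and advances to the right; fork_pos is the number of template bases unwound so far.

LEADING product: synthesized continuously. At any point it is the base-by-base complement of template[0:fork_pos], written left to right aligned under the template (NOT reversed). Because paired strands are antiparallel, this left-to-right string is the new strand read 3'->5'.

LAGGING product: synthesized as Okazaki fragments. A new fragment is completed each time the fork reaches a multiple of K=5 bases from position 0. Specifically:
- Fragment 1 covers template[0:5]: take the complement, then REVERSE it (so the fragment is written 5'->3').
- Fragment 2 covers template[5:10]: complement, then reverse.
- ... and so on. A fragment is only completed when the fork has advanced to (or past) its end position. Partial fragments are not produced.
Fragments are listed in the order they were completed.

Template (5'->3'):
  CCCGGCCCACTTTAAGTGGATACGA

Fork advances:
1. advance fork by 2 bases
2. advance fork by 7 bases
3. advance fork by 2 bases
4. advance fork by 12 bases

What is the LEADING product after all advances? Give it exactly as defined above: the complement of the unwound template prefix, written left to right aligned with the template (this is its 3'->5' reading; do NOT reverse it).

Answer: GGGCCGGGTGAAATTCACCTATG

Derivation:
Step 1: advance 2 -> fork_pos = 0 + 2 = 2.
Step 2: advance 7 -> fork_pos = 2 + 7 = 9.
Step 3: advance 2 -> fork_pos = 9 + 2 = 11.
Step 4: advance 12 -> fork_pos = 11 + 12 = 23.
Unwound prefix: template[0:23] = CCCGGCCCACTTTAAGTGGATAC
Complement it base by base (A<->T, C<->G), keeping left-to-right order:
  [0:5] CCCGG -> GGGCC
  [5:10] CCCAC -> GGGTG
  [10:15] TTTAA -> AAATT
  [15:20] GTGGA -> CACCT
  [20:23] TAC -> ATG
Concatenate: GGGCCGGGTGAAATTCACCTATG (length 23; written aligned with the template, i.e. 3'->5').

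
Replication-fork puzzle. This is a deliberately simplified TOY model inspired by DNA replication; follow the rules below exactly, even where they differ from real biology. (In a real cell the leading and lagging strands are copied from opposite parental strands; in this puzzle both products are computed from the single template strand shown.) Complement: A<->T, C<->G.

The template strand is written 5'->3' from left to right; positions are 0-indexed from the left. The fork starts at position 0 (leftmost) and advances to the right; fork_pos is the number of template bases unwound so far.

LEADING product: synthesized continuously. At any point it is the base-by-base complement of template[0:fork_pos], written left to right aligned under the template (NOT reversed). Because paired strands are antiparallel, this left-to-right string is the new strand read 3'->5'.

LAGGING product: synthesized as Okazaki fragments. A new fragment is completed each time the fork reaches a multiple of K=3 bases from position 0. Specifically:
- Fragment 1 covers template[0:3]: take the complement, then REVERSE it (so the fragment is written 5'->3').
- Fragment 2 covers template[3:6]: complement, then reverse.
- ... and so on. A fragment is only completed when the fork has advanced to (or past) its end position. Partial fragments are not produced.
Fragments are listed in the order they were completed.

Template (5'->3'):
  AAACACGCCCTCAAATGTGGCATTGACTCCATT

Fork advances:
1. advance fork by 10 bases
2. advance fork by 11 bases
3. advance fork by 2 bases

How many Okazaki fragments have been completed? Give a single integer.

Step 1: advance 10 -> fork_pos = 0 + 10 = 10. Reached multiple(s) of 3: 3, 6, 9 -> fragments 1-3 completed (3 total).
Step 2: advance 11 -> fork_pos = 10 + 11 = 21. Reached multiple(s) of 3: 12, 15, 18, 21 -> fragments 4-7 completed (7 total).
Step 3: advance 2 -> fork_pos = 21 + 2 = 23. Next multiple of 3 is 24 (not reached); still 7 fragment(s).
Check: final fork_pos = 23; the multiples of 3 that are <= 23 are 3..21 -> 23 // 3 = 7 completed fragment(s).

Answer: 7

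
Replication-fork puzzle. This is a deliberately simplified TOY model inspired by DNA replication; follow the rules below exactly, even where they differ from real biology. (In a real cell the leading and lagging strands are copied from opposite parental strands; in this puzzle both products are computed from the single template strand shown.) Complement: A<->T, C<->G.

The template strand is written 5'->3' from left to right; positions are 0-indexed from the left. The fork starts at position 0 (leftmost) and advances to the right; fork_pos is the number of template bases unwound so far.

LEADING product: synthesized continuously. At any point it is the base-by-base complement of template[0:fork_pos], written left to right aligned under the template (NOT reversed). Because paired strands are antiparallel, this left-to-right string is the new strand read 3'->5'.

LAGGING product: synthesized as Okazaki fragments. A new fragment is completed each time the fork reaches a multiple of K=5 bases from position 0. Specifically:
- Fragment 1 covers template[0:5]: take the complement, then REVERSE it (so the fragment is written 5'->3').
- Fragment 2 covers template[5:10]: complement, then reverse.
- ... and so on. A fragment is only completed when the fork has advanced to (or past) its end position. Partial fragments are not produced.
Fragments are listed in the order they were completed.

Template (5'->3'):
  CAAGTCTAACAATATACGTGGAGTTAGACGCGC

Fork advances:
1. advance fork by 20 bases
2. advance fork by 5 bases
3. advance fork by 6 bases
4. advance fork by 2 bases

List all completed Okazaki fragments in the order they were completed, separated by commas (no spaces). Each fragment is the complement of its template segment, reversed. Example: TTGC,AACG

Step 1: advance 20 -> fork_pos = 0 + 20 = 20. Reached multiple(s) of 5: 5, 10, 15, 20 -> fragments 1-4 completed (4 total).
Step 2: advance 5 -> fork_pos = 20 + 5 = 25. Reached multiple(s) of 5: 25 -> fragment 5 completed (5 total).
Step 3: advance 6 -> fork_pos = 25 + 6 = 31. Reached multiple(s) of 5: 30 -> fragment 6 completed (6 total).
Step 4: advance 2 -> fork_pos = 31 + 2 = 33. Next multiple of 5 is 35 (not reached); still 6 fragment(s).
Final fork_pos = 33, so 6 fragment(s) are complete. Build each: template segment -> complement -> reverse.
Fragment 1: template[0:5] = CAAGT -> complement GTTCA -> reversed ACTTG
Fragment 2: template[5:10] = CTAAC -> complement GATTG -> reversed GTTAG
Fragment 3: template[10:15] = AATAT -> complement TTATA -> reversed ATATT
Fragment 4: template[15:20] = ACGTG -> complement TGCAC -> reversed CACGT
Fragment 5: template[20:25] = GAGTT -> complement CTCAA -> reversed AACTC
Fragment 6: template[25:30] = AGACG -> complement TCTGC -> reversed CGTCT

Answer: ACTTG,GTTAG,ATATT,CACGT,AACTC,CGTCT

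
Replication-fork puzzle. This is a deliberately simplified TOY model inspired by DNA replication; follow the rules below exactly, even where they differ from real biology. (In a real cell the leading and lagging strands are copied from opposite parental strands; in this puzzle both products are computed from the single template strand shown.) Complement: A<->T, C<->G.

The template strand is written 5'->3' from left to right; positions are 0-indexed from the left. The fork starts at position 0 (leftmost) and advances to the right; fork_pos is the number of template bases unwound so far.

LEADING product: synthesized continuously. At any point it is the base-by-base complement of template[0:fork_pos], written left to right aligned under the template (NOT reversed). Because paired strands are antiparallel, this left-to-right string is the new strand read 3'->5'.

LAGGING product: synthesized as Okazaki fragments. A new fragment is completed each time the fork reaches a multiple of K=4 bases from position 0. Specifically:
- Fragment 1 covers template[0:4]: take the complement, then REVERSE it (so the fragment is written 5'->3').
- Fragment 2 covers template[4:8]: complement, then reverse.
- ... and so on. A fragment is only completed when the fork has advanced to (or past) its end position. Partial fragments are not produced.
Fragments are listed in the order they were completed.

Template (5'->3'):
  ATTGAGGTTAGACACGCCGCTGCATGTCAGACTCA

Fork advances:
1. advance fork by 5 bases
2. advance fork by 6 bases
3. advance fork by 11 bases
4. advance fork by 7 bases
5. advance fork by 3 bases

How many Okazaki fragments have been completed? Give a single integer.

Answer: 8

Derivation:
Step 1: advance 5 -> fork_pos = 0 + 5 = 5. Reached multiple(s) of 4: 4 -> fragment 1 completed (1 total).
Step 2: advance 6 -> fork_pos = 5 + 6 = 11. Reached multiple(s) of 4: 8 -> fragment 2 completed (2 total).
Step 3: advance 11 -> fork_pos = 11 + 11 = 22. Reached multiple(s) of 4: 12, 16, 20 -> fragments 3-5 completed (5 total).
Step 4: advance 7 -> fork_pos = 22 + 7 = 29. Reached multiple(s) of 4: 24, 28 -> fragments 6-7 completed (7 total).
Step 5: advance 3 -> fork_pos = 29 + 3 = 32. Reached multiple(s) of 4: 32 -> fragment 8 completed (8 total).
Check: final fork_pos = 32; the multiples of 4 that are <= 32 are 4..32 -> 32 // 4 = 8 completed fragment(s).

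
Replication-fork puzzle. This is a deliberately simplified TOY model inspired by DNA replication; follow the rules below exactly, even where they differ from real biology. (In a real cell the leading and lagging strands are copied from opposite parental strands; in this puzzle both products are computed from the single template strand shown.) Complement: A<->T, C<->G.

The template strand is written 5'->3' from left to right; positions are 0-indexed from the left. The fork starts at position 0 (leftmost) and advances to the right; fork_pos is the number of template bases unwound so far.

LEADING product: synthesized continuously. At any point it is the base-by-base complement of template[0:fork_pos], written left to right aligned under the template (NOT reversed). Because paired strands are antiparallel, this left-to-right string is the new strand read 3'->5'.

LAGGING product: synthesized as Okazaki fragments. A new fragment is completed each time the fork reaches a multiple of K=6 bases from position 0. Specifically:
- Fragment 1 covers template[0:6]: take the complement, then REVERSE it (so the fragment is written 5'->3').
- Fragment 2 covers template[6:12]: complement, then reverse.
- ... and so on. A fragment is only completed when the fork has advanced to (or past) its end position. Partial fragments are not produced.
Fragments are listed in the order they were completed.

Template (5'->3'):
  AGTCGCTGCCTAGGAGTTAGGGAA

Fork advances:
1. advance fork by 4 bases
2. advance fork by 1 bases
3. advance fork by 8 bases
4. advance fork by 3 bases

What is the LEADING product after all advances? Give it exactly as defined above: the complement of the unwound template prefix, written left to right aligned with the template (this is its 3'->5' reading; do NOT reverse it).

Step 1: advance 4 -> fork_pos = 0 + 4 = 4.
Step 2: advance 1 -> fork_pos = 4 + 1 = 5.
Step 3: advance 8 -> fork_pos = 5 + 8 = 13.
Step 4: advance 3 -> fork_pos = 13 + 3 = 16.
Unwound prefix: template[0:16] = AGTCGCTGCCTAGGAG
Complement it base by base (A<->T, C<->G), keeping left-to-right order:
  [0:5] AGTCG -> TCAGC
  [5:10] CTGCC -> GACGG
  [10:15] TAGGA -> ATCCT
  [15:16] G -> C
Concatenate: TCAGCGACGGATCCTC (length 16; written aligned with the template, i.e. 3'->5').

Answer: TCAGCGACGGATCCTC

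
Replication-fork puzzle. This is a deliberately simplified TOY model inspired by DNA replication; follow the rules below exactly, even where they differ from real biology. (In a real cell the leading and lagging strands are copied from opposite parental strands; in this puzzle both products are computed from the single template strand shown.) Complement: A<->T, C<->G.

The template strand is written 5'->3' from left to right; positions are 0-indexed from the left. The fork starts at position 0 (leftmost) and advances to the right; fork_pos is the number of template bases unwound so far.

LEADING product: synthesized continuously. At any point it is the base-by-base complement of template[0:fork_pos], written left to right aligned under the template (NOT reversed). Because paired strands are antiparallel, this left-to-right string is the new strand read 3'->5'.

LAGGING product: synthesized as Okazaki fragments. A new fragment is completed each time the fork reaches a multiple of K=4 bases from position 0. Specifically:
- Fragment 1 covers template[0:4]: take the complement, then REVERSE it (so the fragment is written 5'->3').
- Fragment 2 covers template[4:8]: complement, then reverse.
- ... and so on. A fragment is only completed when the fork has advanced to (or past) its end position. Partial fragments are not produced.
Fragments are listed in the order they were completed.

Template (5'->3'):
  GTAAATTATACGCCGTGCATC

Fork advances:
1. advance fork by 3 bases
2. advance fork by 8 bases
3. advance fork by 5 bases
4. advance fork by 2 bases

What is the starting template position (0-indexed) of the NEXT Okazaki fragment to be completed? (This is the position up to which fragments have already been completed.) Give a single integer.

Step 1: advance 3 -> fork_pos = 0 + 3 = 3. Next multiple of 4 is 4 (not reached); still 0 fragment(s).
Step 2: advance 8 -> fork_pos = 3 + 8 = 11. Reached multiple(s) of 4: 4, 8 -> fragments 1-2 completed (2 total).
Step 3: advance 5 -> fork_pos = 11 + 5 = 16. Reached multiple(s) of 4: 12, 16 -> fragments 3-4 completed (4 total).
Step 4: advance 2 -> fork_pos = 16 + 2 = 18. Next multiple of 4 is 20 (not reached); still 4 fragment(s).
4 fragment(s) completed, covering template[0:16] (4 x 4 = 16). The next fragment, fragment 5, covers template[16:20], so it starts at position 16.

Answer: 16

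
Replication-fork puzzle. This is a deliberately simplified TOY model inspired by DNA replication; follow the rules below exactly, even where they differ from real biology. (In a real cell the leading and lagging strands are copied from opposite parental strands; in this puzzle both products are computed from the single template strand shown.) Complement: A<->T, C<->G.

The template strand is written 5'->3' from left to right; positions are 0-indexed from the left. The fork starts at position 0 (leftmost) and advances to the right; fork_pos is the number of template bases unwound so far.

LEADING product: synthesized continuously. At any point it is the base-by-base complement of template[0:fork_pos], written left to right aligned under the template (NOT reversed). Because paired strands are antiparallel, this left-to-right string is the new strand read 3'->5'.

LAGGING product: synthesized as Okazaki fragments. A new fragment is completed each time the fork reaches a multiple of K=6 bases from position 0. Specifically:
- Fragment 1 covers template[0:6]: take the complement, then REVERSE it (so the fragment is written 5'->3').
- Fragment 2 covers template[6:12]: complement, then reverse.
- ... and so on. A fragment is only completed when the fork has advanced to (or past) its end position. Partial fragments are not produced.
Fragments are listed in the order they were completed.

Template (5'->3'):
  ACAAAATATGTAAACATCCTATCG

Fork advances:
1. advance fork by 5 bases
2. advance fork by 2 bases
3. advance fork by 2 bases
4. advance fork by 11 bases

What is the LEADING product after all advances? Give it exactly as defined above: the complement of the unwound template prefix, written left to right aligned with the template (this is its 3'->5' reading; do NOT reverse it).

Step 1: advance 5 -> fork_pos = 0 + 5 = 5.
Step 2: advance 2 -> fork_pos = 5 + 2 = 7.
Step 3: advance 2 -> fork_pos = 7 + 2 = 9.
Step 4: advance 11 -> fork_pos = 9 + 11 = 20.
Unwound prefix: template[0:20] = ACAAAATATGTAAACATCCT
Complement it base by base (A<->T, C<->G), keeping left-to-right order:
  [0:5] ACAAA -> TGTTT
  [5:10] ATATG -> TATAC
  [10:15] TAAAC -> ATTTG
  [15:20] ATCCT -> TAGGA
Concatenate: TGTTTTATACATTTGTAGGA (length 20; written aligned with the template, i.e. 3'->5').

Answer: TGTTTTATACATTTGTAGGA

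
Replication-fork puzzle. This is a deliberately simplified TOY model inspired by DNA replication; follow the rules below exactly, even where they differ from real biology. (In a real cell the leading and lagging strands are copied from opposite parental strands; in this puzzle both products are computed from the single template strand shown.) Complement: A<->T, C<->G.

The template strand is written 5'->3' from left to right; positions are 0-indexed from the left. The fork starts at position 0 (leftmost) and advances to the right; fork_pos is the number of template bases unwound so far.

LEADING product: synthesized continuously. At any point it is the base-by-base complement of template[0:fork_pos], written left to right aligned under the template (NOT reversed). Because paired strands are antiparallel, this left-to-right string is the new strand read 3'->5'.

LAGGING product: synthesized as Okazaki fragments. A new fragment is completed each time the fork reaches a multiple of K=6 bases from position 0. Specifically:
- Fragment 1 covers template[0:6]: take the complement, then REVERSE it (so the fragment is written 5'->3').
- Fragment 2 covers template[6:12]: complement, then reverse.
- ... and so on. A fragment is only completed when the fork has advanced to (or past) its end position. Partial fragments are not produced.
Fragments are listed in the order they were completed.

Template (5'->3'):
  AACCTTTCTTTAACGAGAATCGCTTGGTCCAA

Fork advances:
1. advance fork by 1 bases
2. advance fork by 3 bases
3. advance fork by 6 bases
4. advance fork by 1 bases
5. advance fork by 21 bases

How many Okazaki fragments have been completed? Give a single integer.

Answer: 5

Derivation:
Step 1: advance 1 -> fork_pos = 0 + 1 = 1. Next multiple of 6 is 6 (not reached); still 0 fragment(s).
Step 2: advance 3 -> fork_pos = 1 + 3 = 4. Next multiple of 6 is 6 (not reached); still 0 fragment(s).
Step 3: advance 6 -> fork_pos = 4 + 6 = 10. Reached multiple(s) of 6: 6 -> fragment 1 completed (1 total).
Step 4: advance 1 -> fork_pos = 10 + 1 = 11. Next multiple of 6 is 12 (not reached); still 1 fragment(s).
Step 5: advance 21 -> fork_pos = 11 + 21 = 32. Reached multiple(s) of 6: 12, 18, 24, 30 -> fragments 2-5 completed (5 total).
Check: final fork_pos = 32; the multiples of 6 that are <= 32 are 6..30 -> 32 // 6 = 5 completed fragment(s).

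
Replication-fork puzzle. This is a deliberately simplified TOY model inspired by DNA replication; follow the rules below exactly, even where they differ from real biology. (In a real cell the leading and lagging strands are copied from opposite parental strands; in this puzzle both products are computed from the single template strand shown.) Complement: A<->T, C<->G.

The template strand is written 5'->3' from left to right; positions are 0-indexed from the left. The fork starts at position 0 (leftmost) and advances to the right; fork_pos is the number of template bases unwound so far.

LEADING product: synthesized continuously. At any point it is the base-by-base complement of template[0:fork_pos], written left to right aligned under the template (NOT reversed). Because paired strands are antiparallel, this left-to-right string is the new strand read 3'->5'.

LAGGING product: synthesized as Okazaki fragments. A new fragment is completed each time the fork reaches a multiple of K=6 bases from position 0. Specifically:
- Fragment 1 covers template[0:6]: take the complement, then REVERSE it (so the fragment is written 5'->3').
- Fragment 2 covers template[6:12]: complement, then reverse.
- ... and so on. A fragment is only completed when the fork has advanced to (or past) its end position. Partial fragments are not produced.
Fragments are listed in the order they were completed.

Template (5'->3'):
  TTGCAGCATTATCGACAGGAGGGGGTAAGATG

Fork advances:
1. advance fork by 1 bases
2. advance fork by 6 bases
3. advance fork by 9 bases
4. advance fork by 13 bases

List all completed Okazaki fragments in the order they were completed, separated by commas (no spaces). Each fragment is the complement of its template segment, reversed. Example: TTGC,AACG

Answer: CTGCAA,ATAATG,CTGTCG,CCCCTC

Derivation:
Step 1: advance 1 -> fork_pos = 0 + 1 = 1. Next multiple of 6 is 6 (not reached); still 0 fragment(s).
Step 2: advance 6 -> fork_pos = 1 + 6 = 7. Reached multiple(s) of 6: 6 -> fragment 1 completed (1 total).
Step 3: advance 9 -> fork_pos = 7 + 9 = 16. Reached multiple(s) of 6: 12 -> fragment 2 completed (2 total).
Step 4: advance 13 -> fork_pos = 16 + 13 = 29. Reached multiple(s) of 6: 18, 24 -> fragments 3-4 completed (4 total).
Final fork_pos = 29, so 4 fragment(s) are complete. Build each: template segment -> complement -> reverse.
Fragment 1: template[0:6] = TTGCAG -> complement AACGTC -> reversed CTGCAA
Fragment 2: template[6:12] = CATTAT -> complement GTAATA -> reversed ATAATG
Fragment 3: template[12:18] = CGACAG -> complement GCTGTC -> reversed CTGTCG
Fragment 4: template[18:24] = GAGGGG -> complement CTCCCC -> reversed CCCCTC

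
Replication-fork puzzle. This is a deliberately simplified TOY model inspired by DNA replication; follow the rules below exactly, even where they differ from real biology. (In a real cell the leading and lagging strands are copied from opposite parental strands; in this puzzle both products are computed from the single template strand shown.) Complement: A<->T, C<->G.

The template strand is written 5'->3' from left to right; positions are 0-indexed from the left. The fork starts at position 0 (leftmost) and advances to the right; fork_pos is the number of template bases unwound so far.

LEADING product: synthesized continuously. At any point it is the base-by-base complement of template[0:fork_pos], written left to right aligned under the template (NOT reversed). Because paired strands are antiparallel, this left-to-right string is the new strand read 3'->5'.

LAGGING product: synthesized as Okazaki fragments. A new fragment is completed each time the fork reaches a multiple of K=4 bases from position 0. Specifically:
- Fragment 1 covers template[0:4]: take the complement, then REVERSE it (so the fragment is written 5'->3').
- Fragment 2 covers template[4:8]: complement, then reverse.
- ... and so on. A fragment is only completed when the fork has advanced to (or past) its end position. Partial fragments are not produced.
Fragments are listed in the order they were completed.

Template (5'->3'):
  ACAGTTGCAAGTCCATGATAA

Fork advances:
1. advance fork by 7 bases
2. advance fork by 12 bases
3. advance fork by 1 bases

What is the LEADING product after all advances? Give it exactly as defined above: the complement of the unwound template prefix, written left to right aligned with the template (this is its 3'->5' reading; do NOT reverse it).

Answer: TGTCAACGTTCAGGTACTAT

Derivation:
Step 1: advance 7 -> fork_pos = 0 + 7 = 7.
Step 2: advance 12 -> fork_pos = 7 + 12 = 19.
Step 3: advance 1 -> fork_pos = 19 + 1 = 20.
Unwound prefix: template[0:20] = ACAGTTGCAAGTCCATGATA
Complement it base by base (A<->T, C<->G), keeping left-to-right order:
  [0:5] ACAGT -> TGTCA
  [5:10] TGCAA -> ACGTT
  [10:15] GTCCA -> CAGGT
  [15:20] TGATA -> ACTAT
Concatenate: TGTCAACGTTCAGGTACTAT (length 20; written aligned with the template, i.e. 3'->5').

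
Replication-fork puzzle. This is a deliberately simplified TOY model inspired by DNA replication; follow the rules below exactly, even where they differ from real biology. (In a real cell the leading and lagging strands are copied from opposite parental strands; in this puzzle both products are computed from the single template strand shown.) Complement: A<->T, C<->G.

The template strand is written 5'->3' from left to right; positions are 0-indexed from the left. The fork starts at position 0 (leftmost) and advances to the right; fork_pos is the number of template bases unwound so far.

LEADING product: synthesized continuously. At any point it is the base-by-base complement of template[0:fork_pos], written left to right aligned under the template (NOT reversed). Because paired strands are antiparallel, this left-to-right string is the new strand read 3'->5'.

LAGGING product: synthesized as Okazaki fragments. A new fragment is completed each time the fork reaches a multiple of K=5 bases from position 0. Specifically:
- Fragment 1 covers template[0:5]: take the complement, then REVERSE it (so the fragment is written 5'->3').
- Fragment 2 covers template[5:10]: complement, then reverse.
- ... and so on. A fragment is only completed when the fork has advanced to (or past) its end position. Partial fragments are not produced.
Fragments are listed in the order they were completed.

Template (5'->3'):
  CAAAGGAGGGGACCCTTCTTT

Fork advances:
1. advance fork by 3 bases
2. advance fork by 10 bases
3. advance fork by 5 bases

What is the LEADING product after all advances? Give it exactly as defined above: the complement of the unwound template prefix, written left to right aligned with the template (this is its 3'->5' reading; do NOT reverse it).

Step 1: advance 3 -> fork_pos = 0 + 3 = 3.
Step 2: advance 10 -> fork_pos = 3 + 10 = 13.
Step 3: advance 5 -> fork_pos = 13 + 5 = 18.
Unwound prefix: template[0:18] = CAAAGGAGGGGACCCTTC
Complement it base by base (A<->T, C<->G), keeping left-to-right order:
  [0:5] CAAAG -> GTTTC
  [5:10] GAGGG -> CTCCC
  [10:15] GACCC -> CTGGG
  [15:18] TTC -> AAG
Concatenate: GTTTCCTCCCCTGGGAAG (length 18; written aligned with the template, i.e. 3'->5').

Answer: GTTTCCTCCCCTGGGAAG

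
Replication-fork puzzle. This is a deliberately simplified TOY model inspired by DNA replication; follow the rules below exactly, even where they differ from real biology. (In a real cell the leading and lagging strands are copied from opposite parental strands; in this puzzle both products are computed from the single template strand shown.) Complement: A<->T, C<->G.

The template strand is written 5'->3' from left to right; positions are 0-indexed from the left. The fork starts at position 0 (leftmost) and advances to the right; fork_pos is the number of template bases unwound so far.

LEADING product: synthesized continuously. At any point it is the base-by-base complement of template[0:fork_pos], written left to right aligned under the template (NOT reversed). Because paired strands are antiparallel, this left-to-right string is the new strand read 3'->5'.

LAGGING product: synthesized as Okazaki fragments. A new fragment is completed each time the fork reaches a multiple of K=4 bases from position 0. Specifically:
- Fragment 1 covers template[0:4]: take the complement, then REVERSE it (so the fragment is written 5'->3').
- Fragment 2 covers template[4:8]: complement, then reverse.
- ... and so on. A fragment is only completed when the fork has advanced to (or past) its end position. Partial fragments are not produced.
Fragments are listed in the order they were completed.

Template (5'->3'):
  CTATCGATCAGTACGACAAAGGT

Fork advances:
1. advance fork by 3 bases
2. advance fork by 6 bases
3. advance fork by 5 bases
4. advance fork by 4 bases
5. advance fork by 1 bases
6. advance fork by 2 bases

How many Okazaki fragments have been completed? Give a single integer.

Step 1: advance 3 -> fork_pos = 0 + 3 = 3. Next multiple of 4 is 4 (not reached); still 0 fragment(s).
Step 2: advance 6 -> fork_pos = 3 + 6 = 9. Reached multiple(s) of 4: 4, 8 -> fragments 1-2 completed (2 total).
Step 3: advance 5 -> fork_pos = 9 + 5 = 14. Reached multiple(s) of 4: 12 -> fragment 3 completed (3 total).
Step 4: advance 4 -> fork_pos = 14 + 4 = 18. Reached multiple(s) of 4: 16 -> fragment 4 completed (4 total).
Step 5: advance 1 -> fork_pos = 18 + 1 = 19. Next multiple of 4 is 20 (not reached); still 4 fragment(s).
Step 6: advance 2 -> fork_pos = 19 + 2 = 21. Reached multiple(s) of 4: 20 -> fragment 5 completed (5 total).
Check: final fork_pos = 21; the multiples of 4 that are <= 21 are 4..20 -> 21 // 4 = 5 completed fragment(s).

Answer: 5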